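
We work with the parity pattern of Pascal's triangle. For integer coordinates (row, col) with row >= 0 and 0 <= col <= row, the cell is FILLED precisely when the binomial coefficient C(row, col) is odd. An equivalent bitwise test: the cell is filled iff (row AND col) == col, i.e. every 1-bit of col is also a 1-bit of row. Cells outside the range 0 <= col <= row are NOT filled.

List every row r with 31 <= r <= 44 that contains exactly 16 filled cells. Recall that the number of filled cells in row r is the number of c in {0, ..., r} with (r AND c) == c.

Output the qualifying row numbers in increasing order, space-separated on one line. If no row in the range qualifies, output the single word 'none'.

Row r has 2^popcount(r) filled cells, so we need popcount(r) = log2(16) = 4.
Scan r = 31..44 and keep those with exactly 4 one-bits:
r=31=11111 popcount=5 -> skip
r=32=100000 popcount=1 -> skip
r=33=100001 popcount=2 -> skip
r=34=100010 popcount=2 -> skip
r=35=100011 popcount=3 -> skip
r=36=100100 popcount=2 -> skip
r=37=100101 popcount=3 -> skip
r=38=100110 popcount=3 -> skip
r=39=100111 popcount=4 -> KEEP
r=40=101000 popcount=2 -> skip
r=41=101001 popcount=3 -> skip
r=42=101010 popcount=3 -> skip
r=43=101011 popcount=4 -> KEEP
r=44=101100 popcount=3 -> skip
Kept rows: 39 43

Answer: 39 43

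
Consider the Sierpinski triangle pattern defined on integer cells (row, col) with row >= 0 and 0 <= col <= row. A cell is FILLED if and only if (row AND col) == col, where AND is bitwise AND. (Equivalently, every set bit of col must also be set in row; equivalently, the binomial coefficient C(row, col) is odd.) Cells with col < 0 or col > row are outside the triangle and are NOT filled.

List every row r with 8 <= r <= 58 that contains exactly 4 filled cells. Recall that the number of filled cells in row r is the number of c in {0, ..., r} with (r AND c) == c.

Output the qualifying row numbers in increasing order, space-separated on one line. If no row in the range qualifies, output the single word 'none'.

Answer: 9 10 12 17 18 20 24 33 34 36 40 48

Derivation:
Row r has 2^popcount(r) filled cells, so we need popcount(r) = log2(4) = 2.
Scan r = 8..58 and keep those with exactly 2 one-bits:
r=8=1000 popcount=1 -> skip
r=9=1001 popcount=2 -> KEEP
r=10=1010 popcount=2 -> KEEP
r=11=1011 popcount=3 -> skip
r=12=1100 popcount=2 -> KEEP
r=13=1101 popcount=3 -> skip
r=14=1110 popcount=3 -> skip
r=15=1111 popcount=4 -> skip
r=16=10000 popcount=1 -> skip
r=17=10001 popcount=2 -> KEEP
r=18=10010 popcount=2 -> KEEP
r=19=10011 popcount=3 -> skip
r=20=10100 popcount=2 -> KEEP
r=21=10101 popcount=3 -> skip
r=22=10110 popcount=3 -> skip
r=23=10111 popcount=4 -> skip
r=24=11000 popcount=2 -> KEEP
r=25=11001 popcount=3 -> skip
r=26=11010 popcount=3 -> skip
r=27=11011 popcount=4 -> skip
r=28=11100 popcount=3 -> skip
r=29=11101 popcount=4 -> skip
r=30=11110 popcount=4 -> skip
r=31=11111 popcount=5 -> skip
r=32=100000 popcount=1 -> skip
r=33=100001 popcount=2 -> KEEP
r=34=100010 popcount=2 -> KEEP
r=35=100011 popcount=3 -> skip
r=36=100100 popcount=2 -> KEEP
r=37=100101 popcount=3 -> skip
r=38=100110 popcount=3 -> skip
r=39=100111 popcount=4 -> skip
r=40=101000 popcount=2 -> KEEP
r=41=101001 popcount=3 -> skip
r=42=101010 popcount=3 -> skip
r=43=101011 popcount=4 -> skip
r=44=101100 popcount=3 -> skip
r=45=101101 popcount=4 -> skip
r=46=101110 popcount=4 -> skip
r=47=101111 popcount=5 -> skip
r=48=110000 popcount=2 -> KEEP
r=49=110001 popcount=3 -> skip
r=50=110010 popcount=3 -> skip
r=51=110011 popcount=4 -> skip
r=52=110100 popcount=3 -> skip
r=53=110101 popcount=4 -> skip
r=54=110110 popcount=4 -> skip
r=55=110111 popcount=5 -> skip
r=56=111000 popcount=3 -> skip
r=57=111001 popcount=4 -> skip
r=58=111010 popcount=4 -> skip
Kept rows: 9 10 12 17 18 20 24 33 34 36 40 48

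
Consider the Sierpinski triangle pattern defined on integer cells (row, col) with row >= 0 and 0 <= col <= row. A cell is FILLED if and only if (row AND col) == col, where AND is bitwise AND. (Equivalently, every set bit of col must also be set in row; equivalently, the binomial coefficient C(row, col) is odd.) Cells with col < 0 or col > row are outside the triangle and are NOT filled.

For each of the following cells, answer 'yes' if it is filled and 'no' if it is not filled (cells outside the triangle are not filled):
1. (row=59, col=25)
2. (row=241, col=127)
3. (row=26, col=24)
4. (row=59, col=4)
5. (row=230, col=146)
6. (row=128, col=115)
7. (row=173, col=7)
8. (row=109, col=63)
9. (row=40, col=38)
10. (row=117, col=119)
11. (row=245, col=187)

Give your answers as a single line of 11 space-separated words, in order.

(59,25): row=0b111011, col=0b11001, row AND col = 0b11001 = 25; 25 == 25 -> filled
(241,127): row=0b11110001, col=0b1111111, row AND col = 0b1110001 = 113; 113 != 127 -> empty
(26,24): row=0b11010, col=0b11000, row AND col = 0b11000 = 24; 24 == 24 -> filled
(59,4): row=0b111011, col=0b100, row AND col = 0b0 = 0; 0 != 4 -> empty
(230,146): row=0b11100110, col=0b10010010, row AND col = 0b10000010 = 130; 130 != 146 -> empty
(128,115): row=0b10000000, col=0b1110011, row AND col = 0b0 = 0; 0 != 115 -> empty
(173,7): row=0b10101101, col=0b111, row AND col = 0b101 = 5; 5 != 7 -> empty
(109,63): row=0b1101101, col=0b111111, row AND col = 0b101101 = 45; 45 != 63 -> empty
(40,38): row=0b101000, col=0b100110, row AND col = 0b100000 = 32; 32 != 38 -> empty
(117,119): col outside [0, 117] -> not filled
(245,187): row=0b11110101, col=0b10111011, row AND col = 0b10110001 = 177; 177 != 187 -> empty

Answer: yes no yes no no no no no no no no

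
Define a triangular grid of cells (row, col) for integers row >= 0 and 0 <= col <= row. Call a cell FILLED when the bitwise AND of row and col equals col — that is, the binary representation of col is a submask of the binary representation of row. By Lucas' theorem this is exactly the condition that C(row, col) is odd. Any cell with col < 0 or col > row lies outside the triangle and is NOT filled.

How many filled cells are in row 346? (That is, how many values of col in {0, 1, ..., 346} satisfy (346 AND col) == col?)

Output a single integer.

346 in binary = 101011010
popcount(346) = number of 1-bits in 101011010 = 5
A col c satisfies (346 AND c) == c iff every set bit of c is also set in 346; each of the 5 set bits of 346 can independently be on or off in c.
count = 2^5 = 32

Answer: 32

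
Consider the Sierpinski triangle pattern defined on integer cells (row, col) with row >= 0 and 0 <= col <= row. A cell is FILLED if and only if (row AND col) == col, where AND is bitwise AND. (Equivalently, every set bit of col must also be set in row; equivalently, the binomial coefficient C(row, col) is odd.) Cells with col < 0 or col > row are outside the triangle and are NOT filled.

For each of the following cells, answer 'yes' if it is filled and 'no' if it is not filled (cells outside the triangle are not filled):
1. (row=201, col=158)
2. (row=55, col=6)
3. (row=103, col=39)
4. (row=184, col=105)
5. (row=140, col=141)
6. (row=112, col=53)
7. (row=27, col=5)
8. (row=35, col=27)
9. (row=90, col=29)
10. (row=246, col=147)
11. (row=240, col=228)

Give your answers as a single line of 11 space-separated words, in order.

Answer: no yes yes no no no no no no no no

Derivation:
(201,158): row=0b11001001, col=0b10011110, row AND col = 0b10001000 = 136; 136 != 158 -> empty
(55,6): row=0b110111, col=0b110, row AND col = 0b110 = 6; 6 == 6 -> filled
(103,39): row=0b1100111, col=0b100111, row AND col = 0b100111 = 39; 39 == 39 -> filled
(184,105): row=0b10111000, col=0b1101001, row AND col = 0b101000 = 40; 40 != 105 -> empty
(140,141): col outside [0, 140] -> not filled
(112,53): row=0b1110000, col=0b110101, row AND col = 0b110000 = 48; 48 != 53 -> empty
(27,5): row=0b11011, col=0b101, row AND col = 0b1 = 1; 1 != 5 -> empty
(35,27): row=0b100011, col=0b11011, row AND col = 0b11 = 3; 3 != 27 -> empty
(90,29): row=0b1011010, col=0b11101, row AND col = 0b11000 = 24; 24 != 29 -> empty
(246,147): row=0b11110110, col=0b10010011, row AND col = 0b10010010 = 146; 146 != 147 -> empty
(240,228): row=0b11110000, col=0b11100100, row AND col = 0b11100000 = 224; 224 != 228 -> empty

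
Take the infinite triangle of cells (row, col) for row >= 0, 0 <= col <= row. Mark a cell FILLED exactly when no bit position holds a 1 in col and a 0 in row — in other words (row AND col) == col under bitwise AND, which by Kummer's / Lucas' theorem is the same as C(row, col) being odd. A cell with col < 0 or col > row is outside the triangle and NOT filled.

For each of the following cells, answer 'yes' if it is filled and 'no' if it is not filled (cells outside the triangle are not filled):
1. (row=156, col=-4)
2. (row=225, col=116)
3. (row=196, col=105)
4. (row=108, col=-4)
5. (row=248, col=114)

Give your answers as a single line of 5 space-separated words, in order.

Answer: no no no no no

Derivation:
(156,-4): col outside [0, 156] -> not filled
(225,116): row=0b11100001, col=0b1110100, row AND col = 0b1100000 = 96; 96 != 116 -> empty
(196,105): row=0b11000100, col=0b1101001, row AND col = 0b1000000 = 64; 64 != 105 -> empty
(108,-4): col outside [0, 108] -> not filled
(248,114): row=0b11111000, col=0b1110010, row AND col = 0b1110000 = 112; 112 != 114 -> empty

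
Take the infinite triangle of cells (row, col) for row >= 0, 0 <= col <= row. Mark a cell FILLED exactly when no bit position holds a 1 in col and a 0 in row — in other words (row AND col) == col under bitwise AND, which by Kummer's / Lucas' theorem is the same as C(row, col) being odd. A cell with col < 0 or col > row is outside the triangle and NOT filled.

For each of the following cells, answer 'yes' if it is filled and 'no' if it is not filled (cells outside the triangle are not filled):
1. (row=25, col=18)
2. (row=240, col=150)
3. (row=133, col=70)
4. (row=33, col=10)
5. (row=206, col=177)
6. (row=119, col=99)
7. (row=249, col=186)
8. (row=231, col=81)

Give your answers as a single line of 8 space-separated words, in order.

(25,18): row=0b11001, col=0b10010, row AND col = 0b10000 = 16; 16 != 18 -> empty
(240,150): row=0b11110000, col=0b10010110, row AND col = 0b10010000 = 144; 144 != 150 -> empty
(133,70): row=0b10000101, col=0b1000110, row AND col = 0b100 = 4; 4 != 70 -> empty
(33,10): row=0b100001, col=0b1010, row AND col = 0b0 = 0; 0 != 10 -> empty
(206,177): row=0b11001110, col=0b10110001, row AND col = 0b10000000 = 128; 128 != 177 -> empty
(119,99): row=0b1110111, col=0b1100011, row AND col = 0b1100011 = 99; 99 == 99 -> filled
(249,186): row=0b11111001, col=0b10111010, row AND col = 0b10111000 = 184; 184 != 186 -> empty
(231,81): row=0b11100111, col=0b1010001, row AND col = 0b1000001 = 65; 65 != 81 -> empty

Answer: no no no no no yes no no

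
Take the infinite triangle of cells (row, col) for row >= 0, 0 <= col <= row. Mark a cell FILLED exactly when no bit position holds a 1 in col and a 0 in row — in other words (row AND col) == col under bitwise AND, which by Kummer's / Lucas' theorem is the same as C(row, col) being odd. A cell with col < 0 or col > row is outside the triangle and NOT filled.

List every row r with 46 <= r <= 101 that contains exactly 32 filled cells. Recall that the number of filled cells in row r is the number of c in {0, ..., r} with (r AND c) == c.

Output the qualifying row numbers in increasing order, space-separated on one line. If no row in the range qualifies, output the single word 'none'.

Row r has 2^popcount(r) filled cells, so we need popcount(r) = log2(32) = 5.
Scan r = 46..101 and keep those with exactly 5 one-bits:
r=46=101110 popcount=4 -> skip
r=47=101111 popcount=5 -> KEEP
r=48=110000 popcount=2 -> skip
r=49=110001 popcount=3 -> skip
r=50=110010 popcount=3 -> skip
r=51=110011 popcount=4 -> skip
r=52=110100 popcount=3 -> skip
r=53=110101 popcount=4 -> skip
r=54=110110 popcount=4 -> skip
r=55=110111 popcount=5 -> KEEP
r=56=111000 popcount=3 -> skip
r=57=111001 popcount=4 -> skip
r=58=111010 popcount=4 -> skip
r=59=111011 popcount=5 -> KEEP
r=60=111100 popcount=4 -> skip
r=61=111101 popcount=5 -> KEEP
r=62=111110 popcount=5 -> KEEP
r=63=111111 popcount=6 -> skip
r=64=1000000 popcount=1 -> skip
r=65=1000001 popcount=2 -> skip
r=66=1000010 popcount=2 -> skip
r=67=1000011 popcount=3 -> skip
r=68=1000100 popcount=2 -> skip
r=69=1000101 popcount=3 -> skip
r=70=1000110 popcount=3 -> skip
r=71=1000111 popcount=4 -> skip
r=72=1001000 popcount=2 -> skip
r=73=1001001 popcount=3 -> skip
r=74=1001010 popcount=3 -> skip
r=75=1001011 popcount=4 -> skip
r=76=1001100 popcount=3 -> skip
r=77=1001101 popcount=4 -> skip
r=78=1001110 popcount=4 -> skip
r=79=1001111 popcount=5 -> KEEP
r=80=1010000 popcount=2 -> skip
r=81=1010001 popcount=3 -> skip
r=82=1010010 popcount=3 -> skip
r=83=1010011 popcount=4 -> skip
r=84=1010100 popcount=3 -> skip
r=85=1010101 popcount=4 -> skip
r=86=1010110 popcount=4 -> skip
r=87=1010111 popcount=5 -> KEEP
r=88=1011000 popcount=3 -> skip
r=89=1011001 popcount=4 -> skip
r=90=1011010 popcount=4 -> skip
r=91=1011011 popcount=5 -> KEEP
r=92=1011100 popcount=4 -> skip
r=93=1011101 popcount=5 -> KEEP
r=94=1011110 popcount=5 -> KEEP
r=95=1011111 popcount=6 -> skip
r=96=1100000 popcount=2 -> skip
r=97=1100001 popcount=3 -> skip
r=98=1100010 popcount=3 -> skip
r=99=1100011 popcount=4 -> skip
r=100=1100100 popcount=3 -> skip
r=101=1100101 popcount=4 -> skip
Kept rows: 47 55 59 61 62 79 87 91 93 94

Answer: 47 55 59 61 62 79 87 91 93 94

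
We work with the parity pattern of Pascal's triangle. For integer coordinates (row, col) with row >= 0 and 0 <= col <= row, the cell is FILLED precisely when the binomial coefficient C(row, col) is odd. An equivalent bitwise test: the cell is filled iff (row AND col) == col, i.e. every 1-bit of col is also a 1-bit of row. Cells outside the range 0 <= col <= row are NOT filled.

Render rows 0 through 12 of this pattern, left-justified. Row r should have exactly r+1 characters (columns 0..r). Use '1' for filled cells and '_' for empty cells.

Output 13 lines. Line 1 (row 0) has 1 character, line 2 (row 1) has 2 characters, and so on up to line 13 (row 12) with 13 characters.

Answer: 1
11
1_1
1111
1___1
11__11
1_1_1_1
11111111
1_______1
11______11
1_1_____1_1
1111____1111
1___1___1___1

Derivation:
r0=0: 1
r1=1: 11
r2=10: 1_1
r3=11: 1111
r4=100: 1___1
r5=101: 11__11
r6=110: 1_1_1_1
r7=111: 11111111
r8=1000: 1_______1
r9=1001: 11______11
r10=1010: 1_1_____1_1
r11=1011: 1111____1111
r12=1100: 1___1___1___1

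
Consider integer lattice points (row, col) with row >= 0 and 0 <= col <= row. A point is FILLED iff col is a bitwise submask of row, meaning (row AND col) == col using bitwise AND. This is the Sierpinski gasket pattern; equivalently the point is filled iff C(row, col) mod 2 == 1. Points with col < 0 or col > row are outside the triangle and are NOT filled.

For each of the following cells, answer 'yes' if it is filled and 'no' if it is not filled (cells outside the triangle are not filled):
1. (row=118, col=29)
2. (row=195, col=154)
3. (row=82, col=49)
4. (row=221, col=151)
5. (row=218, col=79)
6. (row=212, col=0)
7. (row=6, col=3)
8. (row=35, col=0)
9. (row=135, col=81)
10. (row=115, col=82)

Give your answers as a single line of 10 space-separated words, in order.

Answer: no no no no no yes no yes no yes

Derivation:
(118,29): row=0b1110110, col=0b11101, row AND col = 0b10100 = 20; 20 != 29 -> empty
(195,154): row=0b11000011, col=0b10011010, row AND col = 0b10000010 = 130; 130 != 154 -> empty
(82,49): row=0b1010010, col=0b110001, row AND col = 0b10000 = 16; 16 != 49 -> empty
(221,151): row=0b11011101, col=0b10010111, row AND col = 0b10010101 = 149; 149 != 151 -> empty
(218,79): row=0b11011010, col=0b1001111, row AND col = 0b1001010 = 74; 74 != 79 -> empty
(212,0): row=0b11010100, col=0b0, row AND col = 0b0 = 0; 0 == 0 -> filled
(6,3): row=0b110, col=0b11, row AND col = 0b10 = 2; 2 != 3 -> empty
(35,0): row=0b100011, col=0b0, row AND col = 0b0 = 0; 0 == 0 -> filled
(135,81): row=0b10000111, col=0b1010001, row AND col = 0b1 = 1; 1 != 81 -> empty
(115,82): row=0b1110011, col=0b1010010, row AND col = 0b1010010 = 82; 82 == 82 -> filled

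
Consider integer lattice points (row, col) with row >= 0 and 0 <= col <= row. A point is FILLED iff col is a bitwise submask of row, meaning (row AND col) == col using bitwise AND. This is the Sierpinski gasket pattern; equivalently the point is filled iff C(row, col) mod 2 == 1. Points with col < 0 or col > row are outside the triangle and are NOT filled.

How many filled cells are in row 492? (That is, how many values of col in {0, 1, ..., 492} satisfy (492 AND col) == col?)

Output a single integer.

492 in binary = 111101100
popcount(492) = number of 1-bits in 111101100 = 6
A col c satisfies (492 AND c) == c iff every set bit of c is also set in 492; each of the 6 set bits of 492 can independently be on or off in c.
count = 2^6 = 64

Answer: 64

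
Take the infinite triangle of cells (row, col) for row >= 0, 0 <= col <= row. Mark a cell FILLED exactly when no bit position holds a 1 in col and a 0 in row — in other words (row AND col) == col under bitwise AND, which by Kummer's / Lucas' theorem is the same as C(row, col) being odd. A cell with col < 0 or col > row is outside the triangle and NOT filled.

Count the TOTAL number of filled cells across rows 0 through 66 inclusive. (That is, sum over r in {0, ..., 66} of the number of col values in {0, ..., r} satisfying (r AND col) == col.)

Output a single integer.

r0=0 pc0: +1 =1
r1=1 pc1: +2 =3
r2=10 pc1: +2 =5
r3=11 pc2: +4 =9
r4=100 pc1: +2 =11
r5=101 pc2: +4 =15
r6=110 pc2: +4 =19
r7=111 pc3: +8 =27
r8=1000 pc1: +2 =29
r9=1001 pc2: +4 =33
r10=1010 pc2: +4 =37
r11=1011 pc3: +8 =45
r12=1100 pc2: +4 =49
r13=1101 pc3: +8 =57
r14=1110 pc3: +8 =65
r15=1111 pc4: +16 =81
r16=10000 pc1: +2 =83
r17=10001 pc2: +4 =87
r18=10010 pc2: +4 =91
r19=10011 pc3: +8 =99
r20=10100 pc2: +4 =103
r21=10101 pc3: +8 =111
r22=10110 pc3: +8 =119
r23=10111 pc4: +16 =135
r24=11000 pc2: +4 =139
r25=11001 pc3: +8 =147
r26=11010 pc3: +8 =155
r27=11011 pc4: +16 =171
r28=11100 pc3: +8 =179
r29=11101 pc4: +16 =195
r30=11110 pc4: +16 =211
r31=11111 pc5: +32 =243
r32=100000 pc1: +2 =245
r33=100001 pc2: +4 =249
r34=100010 pc2: +4 =253
r35=100011 pc3: +8 =261
r36=100100 pc2: +4 =265
r37=100101 pc3: +8 =273
r38=100110 pc3: +8 =281
r39=100111 pc4: +16 =297
r40=101000 pc2: +4 =301
r41=101001 pc3: +8 =309
r42=101010 pc3: +8 =317
r43=101011 pc4: +16 =333
r44=101100 pc3: +8 =341
r45=101101 pc4: +16 =357
r46=101110 pc4: +16 =373
r47=101111 pc5: +32 =405
r48=110000 pc2: +4 =409
r49=110001 pc3: +8 =417
r50=110010 pc3: +8 =425
r51=110011 pc4: +16 =441
r52=110100 pc3: +8 =449
r53=110101 pc4: +16 =465
r54=110110 pc4: +16 =481
r55=110111 pc5: +32 =513
r56=111000 pc3: +8 =521
r57=111001 pc4: +16 =537
r58=111010 pc4: +16 =553
r59=111011 pc5: +32 =585
r60=111100 pc4: +16 =601
r61=111101 pc5: +32 =633
r62=111110 pc5: +32 =665
r63=111111 pc6: +64 =729
r64=1000000 pc1: +2 =731
r65=1000001 pc2: +4 =735
r66=1000010 pc2: +4 =739

Answer: 739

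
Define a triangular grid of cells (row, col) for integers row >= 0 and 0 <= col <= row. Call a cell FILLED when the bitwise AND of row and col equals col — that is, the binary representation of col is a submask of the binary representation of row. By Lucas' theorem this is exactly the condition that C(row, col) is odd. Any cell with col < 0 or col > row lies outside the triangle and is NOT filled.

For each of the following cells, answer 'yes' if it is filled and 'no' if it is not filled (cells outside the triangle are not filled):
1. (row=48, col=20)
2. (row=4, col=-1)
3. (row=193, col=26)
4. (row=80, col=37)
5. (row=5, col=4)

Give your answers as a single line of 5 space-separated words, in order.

Answer: no no no no yes

Derivation:
(48,20): row=0b110000, col=0b10100, row AND col = 0b10000 = 16; 16 != 20 -> empty
(4,-1): col outside [0, 4] -> not filled
(193,26): row=0b11000001, col=0b11010, row AND col = 0b0 = 0; 0 != 26 -> empty
(80,37): row=0b1010000, col=0b100101, row AND col = 0b0 = 0; 0 != 37 -> empty
(5,4): row=0b101, col=0b100, row AND col = 0b100 = 4; 4 == 4 -> filled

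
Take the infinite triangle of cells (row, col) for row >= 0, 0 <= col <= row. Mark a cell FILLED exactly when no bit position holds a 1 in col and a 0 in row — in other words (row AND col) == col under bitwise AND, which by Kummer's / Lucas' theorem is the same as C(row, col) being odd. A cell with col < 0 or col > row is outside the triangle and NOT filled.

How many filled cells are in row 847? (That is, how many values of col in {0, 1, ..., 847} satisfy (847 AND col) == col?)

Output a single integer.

Answer: 128

Derivation:
847 in binary = 1101001111
popcount(847) = number of 1-bits in 1101001111 = 7
A col c satisfies (847 AND c) == c iff every set bit of c is also set in 847; each of the 7 set bits of 847 can independently be on or off in c.
count = 2^7 = 128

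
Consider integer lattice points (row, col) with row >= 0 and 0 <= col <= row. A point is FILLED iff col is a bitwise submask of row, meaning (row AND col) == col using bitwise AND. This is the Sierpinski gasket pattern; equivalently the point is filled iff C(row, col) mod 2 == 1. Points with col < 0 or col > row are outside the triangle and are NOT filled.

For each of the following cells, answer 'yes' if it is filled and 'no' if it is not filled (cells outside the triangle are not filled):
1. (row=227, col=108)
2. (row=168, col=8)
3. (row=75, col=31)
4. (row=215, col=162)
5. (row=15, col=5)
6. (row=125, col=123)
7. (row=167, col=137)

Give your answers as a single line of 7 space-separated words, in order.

Answer: no yes no no yes no no

Derivation:
(227,108): row=0b11100011, col=0b1101100, row AND col = 0b1100000 = 96; 96 != 108 -> empty
(168,8): row=0b10101000, col=0b1000, row AND col = 0b1000 = 8; 8 == 8 -> filled
(75,31): row=0b1001011, col=0b11111, row AND col = 0b1011 = 11; 11 != 31 -> empty
(215,162): row=0b11010111, col=0b10100010, row AND col = 0b10000010 = 130; 130 != 162 -> empty
(15,5): row=0b1111, col=0b101, row AND col = 0b101 = 5; 5 == 5 -> filled
(125,123): row=0b1111101, col=0b1111011, row AND col = 0b1111001 = 121; 121 != 123 -> empty
(167,137): row=0b10100111, col=0b10001001, row AND col = 0b10000001 = 129; 129 != 137 -> empty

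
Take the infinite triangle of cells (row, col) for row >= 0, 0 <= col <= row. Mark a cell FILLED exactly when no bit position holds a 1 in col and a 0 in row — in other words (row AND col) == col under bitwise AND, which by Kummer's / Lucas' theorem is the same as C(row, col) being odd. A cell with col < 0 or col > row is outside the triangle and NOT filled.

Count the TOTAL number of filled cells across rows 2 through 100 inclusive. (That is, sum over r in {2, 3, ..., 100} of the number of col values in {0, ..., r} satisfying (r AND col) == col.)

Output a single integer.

r2=10 pc1: +2 =2
r3=11 pc2: +4 =6
r4=100 pc1: +2 =8
r5=101 pc2: +4 =12
r6=110 pc2: +4 =16
r7=111 pc3: +8 =24
r8=1000 pc1: +2 =26
r9=1001 pc2: +4 =30
r10=1010 pc2: +4 =34
r11=1011 pc3: +8 =42
r12=1100 pc2: +4 =46
r13=1101 pc3: +8 =54
r14=1110 pc3: +8 =62
r15=1111 pc4: +16 =78
r16=10000 pc1: +2 =80
r17=10001 pc2: +4 =84
r18=10010 pc2: +4 =88
r19=10011 pc3: +8 =96
r20=10100 pc2: +4 =100
r21=10101 pc3: +8 =108
r22=10110 pc3: +8 =116
r23=10111 pc4: +16 =132
r24=11000 pc2: +4 =136
r25=11001 pc3: +8 =144
r26=11010 pc3: +8 =152
r27=11011 pc4: +16 =168
r28=11100 pc3: +8 =176
r29=11101 pc4: +16 =192
r30=11110 pc4: +16 =208
r31=11111 pc5: +32 =240
r32=100000 pc1: +2 =242
r33=100001 pc2: +4 =246
r34=100010 pc2: +4 =250
r35=100011 pc3: +8 =258
r36=100100 pc2: +4 =262
r37=100101 pc3: +8 =270
r38=100110 pc3: +8 =278
r39=100111 pc4: +16 =294
r40=101000 pc2: +4 =298
r41=101001 pc3: +8 =306
r42=101010 pc3: +8 =314
r43=101011 pc4: +16 =330
r44=101100 pc3: +8 =338
r45=101101 pc4: +16 =354
r46=101110 pc4: +16 =370
r47=101111 pc5: +32 =402
r48=110000 pc2: +4 =406
r49=110001 pc3: +8 =414
r50=110010 pc3: +8 =422
r51=110011 pc4: +16 =438
r52=110100 pc3: +8 =446
r53=110101 pc4: +16 =462
r54=110110 pc4: +16 =478
r55=110111 pc5: +32 =510
r56=111000 pc3: +8 =518
r57=111001 pc4: +16 =534
r58=111010 pc4: +16 =550
r59=111011 pc5: +32 =582
r60=111100 pc4: +16 =598
r61=111101 pc5: +32 =630
r62=111110 pc5: +32 =662
r63=111111 pc6: +64 =726
r64=1000000 pc1: +2 =728
r65=1000001 pc2: +4 =732
r66=1000010 pc2: +4 =736
r67=1000011 pc3: +8 =744
r68=1000100 pc2: +4 =748
r69=1000101 pc3: +8 =756
r70=1000110 pc3: +8 =764
r71=1000111 pc4: +16 =780
r72=1001000 pc2: +4 =784
r73=1001001 pc3: +8 =792
r74=1001010 pc3: +8 =800
r75=1001011 pc4: +16 =816
r76=1001100 pc3: +8 =824
r77=1001101 pc4: +16 =840
r78=1001110 pc4: +16 =856
r79=1001111 pc5: +32 =888
r80=1010000 pc2: +4 =892
r81=1010001 pc3: +8 =900
r82=1010010 pc3: +8 =908
r83=1010011 pc4: +16 =924
r84=1010100 pc3: +8 =932
r85=1010101 pc4: +16 =948
r86=1010110 pc4: +16 =964
r87=1010111 pc5: +32 =996
r88=1011000 pc3: +8 =1004
r89=1011001 pc4: +16 =1020
r90=1011010 pc4: +16 =1036
r91=1011011 pc5: +32 =1068
r92=1011100 pc4: +16 =1084
r93=1011101 pc5: +32 =1116
r94=1011110 pc5: +32 =1148
r95=1011111 pc6: +64 =1212
r96=1100000 pc2: +4 =1216
r97=1100001 pc3: +8 =1224
r98=1100010 pc3: +8 =1232
r99=1100011 pc4: +16 =1248
r100=1100100 pc3: +8 =1256

Answer: 1256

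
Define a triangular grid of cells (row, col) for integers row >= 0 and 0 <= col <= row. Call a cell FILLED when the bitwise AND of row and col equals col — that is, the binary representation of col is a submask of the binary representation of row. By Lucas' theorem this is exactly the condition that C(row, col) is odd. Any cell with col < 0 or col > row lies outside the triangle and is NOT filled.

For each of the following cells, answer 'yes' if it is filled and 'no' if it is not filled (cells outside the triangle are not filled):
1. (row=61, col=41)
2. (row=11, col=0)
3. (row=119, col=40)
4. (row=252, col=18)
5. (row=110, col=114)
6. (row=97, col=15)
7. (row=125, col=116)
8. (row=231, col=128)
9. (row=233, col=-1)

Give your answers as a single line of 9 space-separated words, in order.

(61,41): row=0b111101, col=0b101001, row AND col = 0b101001 = 41; 41 == 41 -> filled
(11,0): row=0b1011, col=0b0, row AND col = 0b0 = 0; 0 == 0 -> filled
(119,40): row=0b1110111, col=0b101000, row AND col = 0b100000 = 32; 32 != 40 -> empty
(252,18): row=0b11111100, col=0b10010, row AND col = 0b10000 = 16; 16 != 18 -> empty
(110,114): col outside [0, 110] -> not filled
(97,15): row=0b1100001, col=0b1111, row AND col = 0b1 = 1; 1 != 15 -> empty
(125,116): row=0b1111101, col=0b1110100, row AND col = 0b1110100 = 116; 116 == 116 -> filled
(231,128): row=0b11100111, col=0b10000000, row AND col = 0b10000000 = 128; 128 == 128 -> filled
(233,-1): col outside [0, 233] -> not filled

Answer: yes yes no no no no yes yes no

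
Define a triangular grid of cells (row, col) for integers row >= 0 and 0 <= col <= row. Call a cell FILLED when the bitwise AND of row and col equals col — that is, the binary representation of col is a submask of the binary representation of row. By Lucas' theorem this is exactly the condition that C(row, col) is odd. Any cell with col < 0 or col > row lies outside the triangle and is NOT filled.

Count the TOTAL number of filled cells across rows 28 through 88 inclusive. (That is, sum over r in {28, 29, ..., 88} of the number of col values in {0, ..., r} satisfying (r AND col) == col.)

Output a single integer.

Answer: 836

Derivation:
r28=11100 pc3: +8 =8
r29=11101 pc4: +16 =24
r30=11110 pc4: +16 =40
r31=11111 pc5: +32 =72
r32=100000 pc1: +2 =74
r33=100001 pc2: +4 =78
r34=100010 pc2: +4 =82
r35=100011 pc3: +8 =90
r36=100100 pc2: +4 =94
r37=100101 pc3: +8 =102
r38=100110 pc3: +8 =110
r39=100111 pc4: +16 =126
r40=101000 pc2: +4 =130
r41=101001 pc3: +8 =138
r42=101010 pc3: +8 =146
r43=101011 pc4: +16 =162
r44=101100 pc3: +8 =170
r45=101101 pc4: +16 =186
r46=101110 pc4: +16 =202
r47=101111 pc5: +32 =234
r48=110000 pc2: +4 =238
r49=110001 pc3: +8 =246
r50=110010 pc3: +8 =254
r51=110011 pc4: +16 =270
r52=110100 pc3: +8 =278
r53=110101 pc4: +16 =294
r54=110110 pc4: +16 =310
r55=110111 pc5: +32 =342
r56=111000 pc3: +8 =350
r57=111001 pc4: +16 =366
r58=111010 pc4: +16 =382
r59=111011 pc5: +32 =414
r60=111100 pc4: +16 =430
r61=111101 pc5: +32 =462
r62=111110 pc5: +32 =494
r63=111111 pc6: +64 =558
r64=1000000 pc1: +2 =560
r65=1000001 pc2: +4 =564
r66=1000010 pc2: +4 =568
r67=1000011 pc3: +8 =576
r68=1000100 pc2: +4 =580
r69=1000101 pc3: +8 =588
r70=1000110 pc3: +8 =596
r71=1000111 pc4: +16 =612
r72=1001000 pc2: +4 =616
r73=1001001 pc3: +8 =624
r74=1001010 pc3: +8 =632
r75=1001011 pc4: +16 =648
r76=1001100 pc3: +8 =656
r77=1001101 pc4: +16 =672
r78=1001110 pc4: +16 =688
r79=1001111 pc5: +32 =720
r80=1010000 pc2: +4 =724
r81=1010001 pc3: +8 =732
r82=1010010 pc3: +8 =740
r83=1010011 pc4: +16 =756
r84=1010100 pc3: +8 =764
r85=1010101 pc4: +16 =780
r86=1010110 pc4: +16 =796
r87=1010111 pc5: +32 =828
r88=1011000 pc3: +8 =836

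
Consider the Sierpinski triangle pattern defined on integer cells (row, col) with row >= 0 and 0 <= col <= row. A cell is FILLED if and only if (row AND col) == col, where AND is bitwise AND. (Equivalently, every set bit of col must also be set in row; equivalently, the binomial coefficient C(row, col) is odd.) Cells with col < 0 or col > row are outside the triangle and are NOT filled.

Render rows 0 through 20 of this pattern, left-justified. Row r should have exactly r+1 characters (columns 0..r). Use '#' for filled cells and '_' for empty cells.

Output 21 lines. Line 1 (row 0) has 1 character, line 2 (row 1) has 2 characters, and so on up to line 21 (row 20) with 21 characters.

r0=0: #
r1=1: ##
r2=10: #_#
r3=11: ####
r4=100: #___#
r5=101: ##__##
r6=110: #_#_#_#
r7=111: ########
r8=1000: #_______#
r9=1001: ##______##
r10=1010: #_#_____#_#
r11=1011: ####____####
r12=1100: #___#___#___#
r13=1101: ##__##__##__##
r14=1110: #_#_#_#_#_#_#_#
r15=1111: ################
r16=10000: #_______________#
r17=10001: ##______________##
r18=10010: #_#_____________#_#
r19=10011: ####____________####
r20=10100: #___#___________#___#

Answer: #
##
#_#
####
#___#
##__##
#_#_#_#
########
#_______#
##______##
#_#_____#_#
####____####
#___#___#___#
##__##__##__##
#_#_#_#_#_#_#_#
################
#_______________#
##______________##
#_#_____________#_#
####____________####
#___#___________#___#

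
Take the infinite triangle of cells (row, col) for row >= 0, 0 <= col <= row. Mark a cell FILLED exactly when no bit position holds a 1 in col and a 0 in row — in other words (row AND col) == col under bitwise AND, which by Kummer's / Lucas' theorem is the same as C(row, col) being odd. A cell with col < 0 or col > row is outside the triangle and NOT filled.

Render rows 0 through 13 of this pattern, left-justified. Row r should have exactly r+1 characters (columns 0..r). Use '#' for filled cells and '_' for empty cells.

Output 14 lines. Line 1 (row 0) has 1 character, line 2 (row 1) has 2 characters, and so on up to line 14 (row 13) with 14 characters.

r0=0: #
r1=1: ##
r2=10: #_#
r3=11: ####
r4=100: #___#
r5=101: ##__##
r6=110: #_#_#_#
r7=111: ########
r8=1000: #_______#
r9=1001: ##______##
r10=1010: #_#_____#_#
r11=1011: ####____####
r12=1100: #___#___#___#
r13=1101: ##__##__##__##

Answer: #
##
#_#
####
#___#
##__##
#_#_#_#
########
#_______#
##______##
#_#_____#_#
####____####
#___#___#___#
##__##__##__##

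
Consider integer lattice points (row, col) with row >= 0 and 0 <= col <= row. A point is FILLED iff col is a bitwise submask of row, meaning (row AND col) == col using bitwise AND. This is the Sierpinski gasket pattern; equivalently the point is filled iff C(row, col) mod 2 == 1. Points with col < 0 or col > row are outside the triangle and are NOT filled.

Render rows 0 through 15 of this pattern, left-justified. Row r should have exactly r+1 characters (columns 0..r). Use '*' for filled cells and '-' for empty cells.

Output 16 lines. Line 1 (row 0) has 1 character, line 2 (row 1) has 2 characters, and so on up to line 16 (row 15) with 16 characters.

Answer: *
**
*-*
****
*---*
**--**
*-*-*-*
********
*-------*
**------**
*-*-----*-*
****----****
*---*---*---*
**--**--**--**
*-*-*-*-*-*-*-*
****************

Derivation:
r0=0: *
r1=1: **
r2=10: *-*
r3=11: ****
r4=100: *---*
r5=101: **--**
r6=110: *-*-*-*
r7=111: ********
r8=1000: *-------*
r9=1001: **------**
r10=1010: *-*-----*-*
r11=1011: ****----****
r12=1100: *---*---*---*
r13=1101: **--**--**--**
r14=1110: *-*-*-*-*-*-*-*
r15=1111: ****************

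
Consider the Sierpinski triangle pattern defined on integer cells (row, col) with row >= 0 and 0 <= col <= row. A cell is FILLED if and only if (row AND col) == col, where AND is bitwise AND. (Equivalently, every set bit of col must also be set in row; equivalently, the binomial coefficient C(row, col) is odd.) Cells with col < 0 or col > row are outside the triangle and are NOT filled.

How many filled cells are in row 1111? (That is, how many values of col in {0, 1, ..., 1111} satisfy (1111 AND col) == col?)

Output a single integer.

1111 in binary = 10001010111
popcount(1111) = number of 1-bits in 10001010111 = 6
A col c satisfies (1111 AND c) == c iff every set bit of c is also set in 1111; each of the 6 set bits of 1111 can independently be on or off in c.
count = 2^6 = 64

Answer: 64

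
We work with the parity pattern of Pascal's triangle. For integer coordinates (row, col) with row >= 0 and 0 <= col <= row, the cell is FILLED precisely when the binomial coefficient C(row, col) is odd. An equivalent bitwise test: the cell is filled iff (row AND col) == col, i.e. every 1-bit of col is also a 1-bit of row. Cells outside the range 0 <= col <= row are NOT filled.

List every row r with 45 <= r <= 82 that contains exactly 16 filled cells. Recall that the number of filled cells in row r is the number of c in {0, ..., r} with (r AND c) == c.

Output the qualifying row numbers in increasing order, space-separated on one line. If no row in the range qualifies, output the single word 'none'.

Row r has 2^popcount(r) filled cells, so we need popcount(r) = log2(16) = 4.
Scan r = 45..82 and keep those with exactly 4 one-bits:
r=45=101101 popcount=4 -> KEEP
r=46=101110 popcount=4 -> KEEP
r=47=101111 popcount=5 -> skip
r=48=110000 popcount=2 -> skip
r=49=110001 popcount=3 -> skip
r=50=110010 popcount=3 -> skip
r=51=110011 popcount=4 -> KEEP
r=52=110100 popcount=3 -> skip
r=53=110101 popcount=4 -> KEEP
r=54=110110 popcount=4 -> KEEP
r=55=110111 popcount=5 -> skip
r=56=111000 popcount=3 -> skip
r=57=111001 popcount=4 -> KEEP
r=58=111010 popcount=4 -> KEEP
r=59=111011 popcount=5 -> skip
r=60=111100 popcount=4 -> KEEP
r=61=111101 popcount=5 -> skip
r=62=111110 popcount=5 -> skip
r=63=111111 popcount=6 -> skip
r=64=1000000 popcount=1 -> skip
r=65=1000001 popcount=2 -> skip
r=66=1000010 popcount=2 -> skip
r=67=1000011 popcount=3 -> skip
r=68=1000100 popcount=2 -> skip
r=69=1000101 popcount=3 -> skip
r=70=1000110 popcount=3 -> skip
r=71=1000111 popcount=4 -> KEEP
r=72=1001000 popcount=2 -> skip
r=73=1001001 popcount=3 -> skip
r=74=1001010 popcount=3 -> skip
r=75=1001011 popcount=4 -> KEEP
r=76=1001100 popcount=3 -> skip
r=77=1001101 popcount=4 -> KEEP
r=78=1001110 popcount=4 -> KEEP
r=79=1001111 popcount=5 -> skip
r=80=1010000 popcount=2 -> skip
r=81=1010001 popcount=3 -> skip
r=82=1010010 popcount=3 -> skip
Kept rows: 45 46 51 53 54 57 58 60 71 75 77 78

Answer: 45 46 51 53 54 57 58 60 71 75 77 78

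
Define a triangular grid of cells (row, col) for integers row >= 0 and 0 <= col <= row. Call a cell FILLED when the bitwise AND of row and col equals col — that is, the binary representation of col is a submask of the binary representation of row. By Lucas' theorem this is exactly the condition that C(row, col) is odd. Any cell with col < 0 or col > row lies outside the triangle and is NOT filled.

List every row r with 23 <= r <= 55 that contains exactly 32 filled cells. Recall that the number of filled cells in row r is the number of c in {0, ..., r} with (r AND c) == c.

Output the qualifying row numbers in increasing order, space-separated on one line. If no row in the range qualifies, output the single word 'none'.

Row r has 2^popcount(r) filled cells, so we need popcount(r) = log2(32) = 5.
Scan r = 23..55 and keep those with exactly 5 one-bits:
r=23=10111 popcount=4 -> skip
r=24=11000 popcount=2 -> skip
r=25=11001 popcount=3 -> skip
r=26=11010 popcount=3 -> skip
r=27=11011 popcount=4 -> skip
r=28=11100 popcount=3 -> skip
r=29=11101 popcount=4 -> skip
r=30=11110 popcount=4 -> skip
r=31=11111 popcount=5 -> KEEP
r=32=100000 popcount=1 -> skip
r=33=100001 popcount=2 -> skip
r=34=100010 popcount=2 -> skip
r=35=100011 popcount=3 -> skip
r=36=100100 popcount=2 -> skip
r=37=100101 popcount=3 -> skip
r=38=100110 popcount=3 -> skip
r=39=100111 popcount=4 -> skip
r=40=101000 popcount=2 -> skip
r=41=101001 popcount=3 -> skip
r=42=101010 popcount=3 -> skip
r=43=101011 popcount=4 -> skip
r=44=101100 popcount=3 -> skip
r=45=101101 popcount=4 -> skip
r=46=101110 popcount=4 -> skip
r=47=101111 popcount=5 -> KEEP
r=48=110000 popcount=2 -> skip
r=49=110001 popcount=3 -> skip
r=50=110010 popcount=3 -> skip
r=51=110011 popcount=4 -> skip
r=52=110100 popcount=3 -> skip
r=53=110101 popcount=4 -> skip
r=54=110110 popcount=4 -> skip
r=55=110111 popcount=5 -> KEEP
Kept rows: 31 47 55

Answer: 31 47 55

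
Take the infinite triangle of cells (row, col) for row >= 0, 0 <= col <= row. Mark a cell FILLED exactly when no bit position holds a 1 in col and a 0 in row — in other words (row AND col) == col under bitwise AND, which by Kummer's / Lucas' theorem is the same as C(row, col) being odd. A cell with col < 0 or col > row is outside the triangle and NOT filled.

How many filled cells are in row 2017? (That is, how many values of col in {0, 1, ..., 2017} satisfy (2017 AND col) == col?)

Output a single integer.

2017 in binary = 11111100001
popcount(2017) = number of 1-bits in 11111100001 = 7
A col c satisfies (2017 AND c) == c iff every set bit of c is also set in 2017; each of the 7 set bits of 2017 can independently be on or off in c.
count = 2^7 = 128

Answer: 128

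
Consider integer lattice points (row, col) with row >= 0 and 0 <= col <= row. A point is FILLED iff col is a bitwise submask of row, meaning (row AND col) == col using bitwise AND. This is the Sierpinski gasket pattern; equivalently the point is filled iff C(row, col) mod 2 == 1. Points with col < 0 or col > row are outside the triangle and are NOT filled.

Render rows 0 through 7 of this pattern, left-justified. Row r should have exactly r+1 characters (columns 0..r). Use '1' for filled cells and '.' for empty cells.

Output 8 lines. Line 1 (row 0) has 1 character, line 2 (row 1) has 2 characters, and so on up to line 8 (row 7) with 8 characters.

r0=0: 1
r1=1: 11
r2=10: 1.1
r3=11: 1111
r4=100: 1...1
r5=101: 11..11
r6=110: 1.1.1.1
r7=111: 11111111

Answer: 1
11
1.1
1111
1...1
11..11
1.1.1.1
11111111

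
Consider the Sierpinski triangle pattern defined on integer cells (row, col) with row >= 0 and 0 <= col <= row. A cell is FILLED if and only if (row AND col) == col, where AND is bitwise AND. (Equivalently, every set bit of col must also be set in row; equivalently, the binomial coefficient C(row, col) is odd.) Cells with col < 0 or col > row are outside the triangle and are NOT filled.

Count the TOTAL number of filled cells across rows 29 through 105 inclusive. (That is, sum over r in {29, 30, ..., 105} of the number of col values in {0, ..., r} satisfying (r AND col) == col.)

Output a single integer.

Answer: 1168

Derivation:
r29=11101 pc4: +16 =16
r30=11110 pc4: +16 =32
r31=11111 pc5: +32 =64
r32=100000 pc1: +2 =66
r33=100001 pc2: +4 =70
r34=100010 pc2: +4 =74
r35=100011 pc3: +8 =82
r36=100100 pc2: +4 =86
r37=100101 pc3: +8 =94
r38=100110 pc3: +8 =102
r39=100111 pc4: +16 =118
r40=101000 pc2: +4 =122
r41=101001 pc3: +8 =130
r42=101010 pc3: +8 =138
r43=101011 pc4: +16 =154
r44=101100 pc3: +8 =162
r45=101101 pc4: +16 =178
r46=101110 pc4: +16 =194
r47=101111 pc5: +32 =226
r48=110000 pc2: +4 =230
r49=110001 pc3: +8 =238
r50=110010 pc3: +8 =246
r51=110011 pc4: +16 =262
r52=110100 pc3: +8 =270
r53=110101 pc4: +16 =286
r54=110110 pc4: +16 =302
r55=110111 pc5: +32 =334
r56=111000 pc3: +8 =342
r57=111001 pc4: +16 =358
r58=111010 pc4: +16 =374
r59=111011 pc5: +32 =406
r60=111100 pc4: +16 =422
r61=111101 pc5: +32 =454
r62=111110 pc5: +32 =486
r63=111111 pc6: +64 =550
r64=1000000 pc1: +2 =552
r65=1000001 pc2: +4 =556
r66=1000010 pc2: +4 =560
r67=1000011 pc3: +8 =568
r68=1000100 pc2: +4 =572
r69=1000101 pc3: +8 =580
r70=1000110 pc3: +8 =588
r71=1000111 pc4: +16 =604
r72=1001000 pc2: +4 =608
r73=1001001 pc3: +8 =616
r74=1001010 pc3: +8 =624
r75=1001011 pc4: +16 =640
r76=1001100 pc3: +8 =648
r77=1001101 pc4: +16 =664
r78=1001110 pc4: +16 =680
r79=1001111 pc5: +32 =712
r80=1010000 pc2: +4 =716
r81=1010001 pc3: +8 =724
r82=1010010 pc3: +8 =732
r83=1010011 pc4: +16 =748
r84=1010100 pc3: +8 =756
r85=1010101 pc4: +16 =772
r86=1010110 pc4: +16 =788
r87=1010111 pc5: +32 =820
r88=1011000 pc3: +8 =828
r89=1011001 pc4: +16 =844
r90=1011010 pc4: +16 =860
r91=1011011 pc5: +32 =892
r92=1011100 pc4: +16 =908
r93=1011101 pc5: +32 =940
r94=1011110 pc5: +32 =972
r95=1011111 pc6: +64 =1036
r96=1100000 pc2: +4 =1040
r97=1100001 pc3: +8 =1048
r98=1100010 pc3: +8 =1056
r99=1100011 pc4: +16 =1072
r100=1100100 pc3: +8 =1080
r101=1100101 pc4: +16 =1096
r102=1100110 pc4: +16 =1112
r103=1100111 pc5: +32 =1144
r104=1101000 pc3: +8 =1152
r105=1101001 pc4: +16 =1168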